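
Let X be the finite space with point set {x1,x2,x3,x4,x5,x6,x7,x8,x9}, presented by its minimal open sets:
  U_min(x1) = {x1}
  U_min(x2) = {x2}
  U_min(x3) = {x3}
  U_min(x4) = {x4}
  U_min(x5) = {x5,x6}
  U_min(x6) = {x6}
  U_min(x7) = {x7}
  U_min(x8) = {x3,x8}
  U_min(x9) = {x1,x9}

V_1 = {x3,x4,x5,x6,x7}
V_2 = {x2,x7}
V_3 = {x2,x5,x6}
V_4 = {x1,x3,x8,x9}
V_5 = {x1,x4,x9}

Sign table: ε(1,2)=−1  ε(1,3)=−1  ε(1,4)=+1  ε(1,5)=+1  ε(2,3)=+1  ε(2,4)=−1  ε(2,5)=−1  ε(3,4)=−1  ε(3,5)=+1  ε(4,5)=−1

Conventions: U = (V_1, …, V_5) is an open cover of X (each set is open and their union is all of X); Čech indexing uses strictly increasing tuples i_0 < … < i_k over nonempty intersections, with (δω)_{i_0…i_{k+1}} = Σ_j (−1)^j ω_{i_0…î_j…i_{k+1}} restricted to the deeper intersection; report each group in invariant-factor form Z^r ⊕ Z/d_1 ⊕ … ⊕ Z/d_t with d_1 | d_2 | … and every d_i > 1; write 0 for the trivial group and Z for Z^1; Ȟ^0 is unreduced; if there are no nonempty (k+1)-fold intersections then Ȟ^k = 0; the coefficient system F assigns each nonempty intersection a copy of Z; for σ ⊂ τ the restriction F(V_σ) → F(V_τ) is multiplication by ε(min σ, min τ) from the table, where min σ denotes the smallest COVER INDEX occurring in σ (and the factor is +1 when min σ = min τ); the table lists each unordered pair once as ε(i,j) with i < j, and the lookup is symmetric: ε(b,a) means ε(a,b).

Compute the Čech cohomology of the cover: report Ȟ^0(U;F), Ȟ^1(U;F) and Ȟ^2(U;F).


nerve simplices:
  V12={x7} V13={x5,x6} V14={x3} V15={x4} V23={x2} V45={x1,x9}
C dims 5,6; δ0: rk 5, SNF 1^4·2
degree 0: 5−5−0 = 0 → Ȟ^0 ≅ 0
degree 1: 6−0−5 = 1 plus torsion [2] → Ȟ^1 ≅ Z ⊕ Z/2
degree 2: 0−0−0 = 0 → Ȟ^2 ≅ 0

Ȟ^0 ≅ 0, Ȟ^1 ≅ Z ⊕ Z/2 and Ȟ^2 ≅ 0


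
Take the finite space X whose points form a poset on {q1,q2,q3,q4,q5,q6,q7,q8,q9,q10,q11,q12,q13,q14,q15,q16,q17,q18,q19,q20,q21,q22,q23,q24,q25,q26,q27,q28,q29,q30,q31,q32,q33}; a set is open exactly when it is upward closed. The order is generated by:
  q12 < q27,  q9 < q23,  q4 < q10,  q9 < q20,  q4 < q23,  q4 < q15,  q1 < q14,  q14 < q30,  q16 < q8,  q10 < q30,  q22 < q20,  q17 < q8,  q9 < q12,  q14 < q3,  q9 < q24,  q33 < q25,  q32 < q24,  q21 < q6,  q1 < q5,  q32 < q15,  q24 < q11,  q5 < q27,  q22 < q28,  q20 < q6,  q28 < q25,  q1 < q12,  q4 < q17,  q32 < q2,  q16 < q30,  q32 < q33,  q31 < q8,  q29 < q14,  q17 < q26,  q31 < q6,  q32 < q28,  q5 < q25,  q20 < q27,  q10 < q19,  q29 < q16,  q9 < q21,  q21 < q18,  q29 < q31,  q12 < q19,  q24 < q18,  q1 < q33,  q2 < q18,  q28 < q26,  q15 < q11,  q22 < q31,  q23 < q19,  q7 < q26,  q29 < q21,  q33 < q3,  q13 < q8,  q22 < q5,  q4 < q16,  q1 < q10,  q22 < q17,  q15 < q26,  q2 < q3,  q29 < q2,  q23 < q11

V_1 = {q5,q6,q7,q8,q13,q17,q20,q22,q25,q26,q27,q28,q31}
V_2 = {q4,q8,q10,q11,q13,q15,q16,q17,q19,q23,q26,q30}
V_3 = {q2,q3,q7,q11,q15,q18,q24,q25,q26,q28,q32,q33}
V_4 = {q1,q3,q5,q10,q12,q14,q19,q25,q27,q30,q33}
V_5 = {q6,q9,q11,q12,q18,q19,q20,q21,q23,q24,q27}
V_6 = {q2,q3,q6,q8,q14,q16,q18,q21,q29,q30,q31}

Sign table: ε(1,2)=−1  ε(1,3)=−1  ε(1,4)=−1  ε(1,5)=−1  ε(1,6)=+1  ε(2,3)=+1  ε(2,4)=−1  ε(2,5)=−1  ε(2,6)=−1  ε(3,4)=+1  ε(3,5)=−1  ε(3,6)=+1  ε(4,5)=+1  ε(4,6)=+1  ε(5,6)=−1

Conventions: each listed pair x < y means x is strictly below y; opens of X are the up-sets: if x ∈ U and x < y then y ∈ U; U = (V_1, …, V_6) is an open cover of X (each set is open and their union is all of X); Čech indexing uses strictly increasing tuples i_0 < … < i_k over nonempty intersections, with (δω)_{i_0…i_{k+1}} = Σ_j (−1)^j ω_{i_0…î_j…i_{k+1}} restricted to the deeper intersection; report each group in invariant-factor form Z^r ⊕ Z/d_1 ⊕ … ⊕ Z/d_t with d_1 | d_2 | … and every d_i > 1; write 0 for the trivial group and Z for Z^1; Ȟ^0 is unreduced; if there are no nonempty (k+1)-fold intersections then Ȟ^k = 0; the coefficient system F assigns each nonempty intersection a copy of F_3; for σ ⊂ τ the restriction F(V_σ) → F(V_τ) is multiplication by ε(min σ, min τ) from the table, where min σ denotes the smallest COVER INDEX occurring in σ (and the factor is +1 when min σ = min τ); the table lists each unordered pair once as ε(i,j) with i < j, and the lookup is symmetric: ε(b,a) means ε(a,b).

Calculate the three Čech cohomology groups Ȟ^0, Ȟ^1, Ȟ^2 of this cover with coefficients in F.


nerve of the cover:
  V12={q8,q13,q17,q26} V13={q7,q25,q26,q28} V14={q5,q25,q27} V15={q6,q20,q27} V16={q6,q8,q31} V23={q11,q15,q26} V24={q10,q19,q30} V25={q11,q19,q23} V26={q8,q16,q30} V34={q3,q25,q33} V35={q11,q18,q24} V36={q2,q3,q18} V45={q12,q19,q27} V46={q3,q14,q30} V56={q6,q18,q21}
  V123={q26} V126={q8} V134={q25} V145={q27} V156={q6} V235={q11} V245={q19} V246={q30} V346={q3} V356={q18}
C dims 6,15,10; δ0: rk_F3 6; δ1: rk_F3 9
Ȟ^0 = (6 − 6) − 0 = 0, so Ȟ^0 ≅ 0
Ȟ^1 = (15 − 9) − 6 = 0, so Ȟ^1 ≅ 0
Ȟ^2 = (10 − 0) − 9 = 1, so Ȟ^2 ≅ Z/3

Ȟ^0 = 0; Ȟ^1 = 0; Ȟ^2 = Z/3


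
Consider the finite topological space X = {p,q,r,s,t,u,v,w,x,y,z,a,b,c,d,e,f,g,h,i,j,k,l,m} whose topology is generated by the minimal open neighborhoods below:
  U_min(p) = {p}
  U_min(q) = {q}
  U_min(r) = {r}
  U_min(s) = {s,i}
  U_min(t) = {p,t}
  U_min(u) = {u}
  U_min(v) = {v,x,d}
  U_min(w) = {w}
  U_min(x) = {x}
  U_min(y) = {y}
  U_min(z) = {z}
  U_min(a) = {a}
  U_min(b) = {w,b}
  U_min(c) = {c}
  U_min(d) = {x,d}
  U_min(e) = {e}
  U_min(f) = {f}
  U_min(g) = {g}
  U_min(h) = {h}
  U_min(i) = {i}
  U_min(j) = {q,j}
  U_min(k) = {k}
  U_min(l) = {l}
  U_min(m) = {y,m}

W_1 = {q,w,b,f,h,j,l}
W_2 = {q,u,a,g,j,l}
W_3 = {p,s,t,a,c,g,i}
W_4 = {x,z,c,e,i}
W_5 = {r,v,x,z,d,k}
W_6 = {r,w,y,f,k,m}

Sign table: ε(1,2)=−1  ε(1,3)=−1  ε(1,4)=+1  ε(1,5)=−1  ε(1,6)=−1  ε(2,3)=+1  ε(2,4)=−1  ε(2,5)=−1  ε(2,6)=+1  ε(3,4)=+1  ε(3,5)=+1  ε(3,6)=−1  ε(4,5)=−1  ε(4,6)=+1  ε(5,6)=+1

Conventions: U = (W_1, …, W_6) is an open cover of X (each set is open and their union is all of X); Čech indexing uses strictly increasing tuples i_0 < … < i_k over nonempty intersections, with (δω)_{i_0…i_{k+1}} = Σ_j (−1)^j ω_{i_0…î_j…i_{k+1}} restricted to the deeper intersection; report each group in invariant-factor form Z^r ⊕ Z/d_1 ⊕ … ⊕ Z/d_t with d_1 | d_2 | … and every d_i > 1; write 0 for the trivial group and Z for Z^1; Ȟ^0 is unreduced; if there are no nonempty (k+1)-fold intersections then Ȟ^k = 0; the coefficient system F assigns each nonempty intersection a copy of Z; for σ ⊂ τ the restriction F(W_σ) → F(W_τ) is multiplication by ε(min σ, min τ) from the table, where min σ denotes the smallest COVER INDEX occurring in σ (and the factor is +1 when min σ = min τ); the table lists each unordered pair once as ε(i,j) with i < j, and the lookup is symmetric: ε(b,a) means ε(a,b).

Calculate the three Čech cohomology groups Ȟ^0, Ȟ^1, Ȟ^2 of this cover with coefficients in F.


Ȟ^0 ≅ 0, Ȟ^1 ≅ Z/2 and Ȟ^2 ≅ 0

nerve simplices:
  W12={q,j,l} W16={w,f} W23={a,g} W34={c,i} W45={x,z} W56={r,k}
C dims 6,6; δ0: rk 6, SNF 1^5·2
degree 0: 6−6−0 = 0 → Ȟ^0 ≅ 0
degree 1: 6−0−6 = 0 plus torsion [2] → Ȟ^1 ≅ Z/2
degree 2: 0−0−0 = 0 → Ȟ^2 ≅ 0


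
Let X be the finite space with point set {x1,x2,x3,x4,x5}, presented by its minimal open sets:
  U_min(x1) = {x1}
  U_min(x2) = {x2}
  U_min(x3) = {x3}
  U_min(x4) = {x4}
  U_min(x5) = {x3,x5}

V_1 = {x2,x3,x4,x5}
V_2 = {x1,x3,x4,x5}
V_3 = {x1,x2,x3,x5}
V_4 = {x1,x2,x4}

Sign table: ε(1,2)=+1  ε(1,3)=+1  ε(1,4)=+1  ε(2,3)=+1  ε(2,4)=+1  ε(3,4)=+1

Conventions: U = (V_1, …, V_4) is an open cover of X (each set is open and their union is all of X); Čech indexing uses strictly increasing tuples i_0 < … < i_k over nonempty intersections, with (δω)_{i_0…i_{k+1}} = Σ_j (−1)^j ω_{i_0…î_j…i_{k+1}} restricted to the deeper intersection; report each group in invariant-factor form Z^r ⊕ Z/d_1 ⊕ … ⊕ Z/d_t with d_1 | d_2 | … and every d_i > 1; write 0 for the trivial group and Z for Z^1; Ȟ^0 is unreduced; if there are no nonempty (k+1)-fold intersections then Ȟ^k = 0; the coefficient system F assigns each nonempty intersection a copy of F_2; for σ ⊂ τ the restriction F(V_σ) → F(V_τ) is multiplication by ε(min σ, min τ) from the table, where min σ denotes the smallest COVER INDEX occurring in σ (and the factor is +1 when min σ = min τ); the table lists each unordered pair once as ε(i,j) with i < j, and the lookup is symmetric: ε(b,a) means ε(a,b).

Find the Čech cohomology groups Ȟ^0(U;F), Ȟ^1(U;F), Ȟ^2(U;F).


Ȟ^0(U;F) ≅ Z/2,  Ȟ^1(U;F) ≅ 0,  Ȟ^2(U;F) ≅ Z/2

nerve simplices:
  V12={x3,x4,x5} V13={x2,x3,x5} V14={x2,x4} V23={x1,x3,x5} V24={x1,x4} V34={x1,x2}
  V123={x3,x5} V124={x4} V134={x2} V234={x1}
C dims 4,6,4; δ0: rk_F2 3; δ1: rk_F2 3
degree 0: 4−3−0 = 1 → Ȟ^0 ≅ Z/2
degree 1: 6−3−3 = 0 → Ȟ^1 ≅ 0
degree 2: 4−0−3 = 1 → Ȟ^2 ≅ Z/2


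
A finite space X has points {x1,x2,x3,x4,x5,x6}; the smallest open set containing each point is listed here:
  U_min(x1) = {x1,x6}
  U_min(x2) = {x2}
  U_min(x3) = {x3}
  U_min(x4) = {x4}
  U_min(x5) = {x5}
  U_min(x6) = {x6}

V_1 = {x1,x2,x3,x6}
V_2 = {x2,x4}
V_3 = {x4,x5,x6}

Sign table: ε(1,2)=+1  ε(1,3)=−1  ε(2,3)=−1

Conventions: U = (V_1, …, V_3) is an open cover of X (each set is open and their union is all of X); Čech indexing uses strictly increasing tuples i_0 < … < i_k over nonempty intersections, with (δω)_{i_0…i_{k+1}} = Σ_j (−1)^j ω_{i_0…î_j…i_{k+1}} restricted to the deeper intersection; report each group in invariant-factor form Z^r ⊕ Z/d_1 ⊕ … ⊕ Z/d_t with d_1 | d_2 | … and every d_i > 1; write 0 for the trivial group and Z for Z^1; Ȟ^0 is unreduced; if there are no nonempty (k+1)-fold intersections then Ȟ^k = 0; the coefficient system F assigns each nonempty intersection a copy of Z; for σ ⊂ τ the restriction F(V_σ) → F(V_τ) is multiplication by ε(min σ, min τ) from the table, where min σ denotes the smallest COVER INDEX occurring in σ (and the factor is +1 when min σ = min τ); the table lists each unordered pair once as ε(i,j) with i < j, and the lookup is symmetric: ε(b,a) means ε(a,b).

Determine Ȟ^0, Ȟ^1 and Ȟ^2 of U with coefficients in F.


nerve of the cover:
  V12={x2} V13={x6} V23={x4}
C dims 3,3; δ0: rk 2, SNF 1^2
Ȟ^0 = (3 − 2) − 0 = 1, so Ȟ^0 ≅ Z
Ȟ^1 = (3 − 0) − 2 = 1, so Ȟ^1 ≅ Z
Ȟ^2 = (0 − 0) − 0 = 0, so Ȟ^2 ≅ 0

Ȟ^0(U;F) ≅ Z,  Ȟ^1(U;F) ≅ Z,  Ȟ^2(U;F) ≅ 0


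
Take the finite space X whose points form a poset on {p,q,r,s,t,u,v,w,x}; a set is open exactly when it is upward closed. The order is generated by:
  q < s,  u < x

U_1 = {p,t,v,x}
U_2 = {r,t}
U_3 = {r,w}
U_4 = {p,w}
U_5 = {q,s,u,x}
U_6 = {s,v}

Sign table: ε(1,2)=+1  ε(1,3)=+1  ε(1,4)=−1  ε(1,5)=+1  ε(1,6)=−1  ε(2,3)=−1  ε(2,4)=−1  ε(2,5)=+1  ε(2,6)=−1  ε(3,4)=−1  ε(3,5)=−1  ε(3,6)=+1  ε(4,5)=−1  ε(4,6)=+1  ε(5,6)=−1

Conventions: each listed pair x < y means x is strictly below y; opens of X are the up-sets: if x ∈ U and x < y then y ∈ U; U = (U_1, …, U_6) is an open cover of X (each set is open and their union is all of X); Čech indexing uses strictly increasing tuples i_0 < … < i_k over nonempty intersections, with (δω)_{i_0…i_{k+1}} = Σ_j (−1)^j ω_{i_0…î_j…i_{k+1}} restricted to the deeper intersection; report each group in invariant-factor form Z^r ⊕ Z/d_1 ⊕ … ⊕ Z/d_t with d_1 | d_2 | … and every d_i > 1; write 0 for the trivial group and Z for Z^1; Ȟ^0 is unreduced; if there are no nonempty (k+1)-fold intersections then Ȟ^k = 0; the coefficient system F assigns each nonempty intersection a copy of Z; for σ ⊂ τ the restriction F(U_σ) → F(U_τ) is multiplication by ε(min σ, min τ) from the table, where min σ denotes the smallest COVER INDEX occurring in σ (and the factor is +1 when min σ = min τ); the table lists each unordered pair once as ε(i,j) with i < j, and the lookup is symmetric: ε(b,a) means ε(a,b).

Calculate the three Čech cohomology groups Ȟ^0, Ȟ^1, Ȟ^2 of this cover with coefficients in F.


Ȟ^0 ≅ 0, Ȟ^1 ≅ Z ⊕ Z/2, Ȟ^2 ≅ 0

nerve of the cover:
  U12={t} U14={p} U15={x} U16={v} U23={r} U34={w} U56={s}
C dims 6,7; δ0: rk 6, SNF 1^5·2
Ȟ^0 = (6 − 6) − 0 = 0, so Ȟ^0 ≅ 0
Ȟ^1 = (7 − 0) − 6 = 1 plus torsion [2], so Ȟ^1 ≅ Z ⊕ Z/2
Ȟ^2 = (0 − 0) − 0 = 0, so Ȟ^2 ≅ 0


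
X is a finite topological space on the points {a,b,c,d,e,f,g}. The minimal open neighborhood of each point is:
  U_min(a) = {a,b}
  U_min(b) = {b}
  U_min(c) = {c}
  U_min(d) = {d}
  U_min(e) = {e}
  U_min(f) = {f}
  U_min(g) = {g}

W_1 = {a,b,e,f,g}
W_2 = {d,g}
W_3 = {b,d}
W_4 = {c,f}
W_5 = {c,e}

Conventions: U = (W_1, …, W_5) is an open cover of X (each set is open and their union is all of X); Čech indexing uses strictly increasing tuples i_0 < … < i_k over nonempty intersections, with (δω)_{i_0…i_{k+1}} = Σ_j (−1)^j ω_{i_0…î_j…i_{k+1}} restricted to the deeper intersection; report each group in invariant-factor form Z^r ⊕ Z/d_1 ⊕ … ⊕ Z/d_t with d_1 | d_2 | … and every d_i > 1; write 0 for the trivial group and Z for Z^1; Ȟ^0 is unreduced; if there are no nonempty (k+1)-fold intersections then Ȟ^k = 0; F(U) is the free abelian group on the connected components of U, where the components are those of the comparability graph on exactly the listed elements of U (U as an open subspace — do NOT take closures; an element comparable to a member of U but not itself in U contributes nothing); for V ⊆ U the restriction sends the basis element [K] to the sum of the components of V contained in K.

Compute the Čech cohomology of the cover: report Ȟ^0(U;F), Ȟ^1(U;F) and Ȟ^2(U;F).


nerve simplices:
  W12={g} W13={b} W14={f} W15={e} W23={d} W45={c}
components per intersection:
  W1: {a,b} {e} {f} {g}
  W2: {d} {g}
  W3: {b} {d}
  W4: {c} {f}
  W5: {c} {e}
  W12: {g}
  W13: {b}
  W14: {f}
  W15: {e}
  W23: {d}
  W45: {c}
C dims 12,6; δ0: rk 6, SNF 1^6
degree 0: 12−6−0 = 6 → Ȟ^0 ≅ Z^6
degree 1: 6−0−6 = 0 → Ȟ^1 ≅ 0
degree 2: 0−0−0 = 0 → Ȟ^2 ≅ 0

Ȟ^0 = Z^6,  Ȟ^1 = 0,  Ȟ^2 = 0


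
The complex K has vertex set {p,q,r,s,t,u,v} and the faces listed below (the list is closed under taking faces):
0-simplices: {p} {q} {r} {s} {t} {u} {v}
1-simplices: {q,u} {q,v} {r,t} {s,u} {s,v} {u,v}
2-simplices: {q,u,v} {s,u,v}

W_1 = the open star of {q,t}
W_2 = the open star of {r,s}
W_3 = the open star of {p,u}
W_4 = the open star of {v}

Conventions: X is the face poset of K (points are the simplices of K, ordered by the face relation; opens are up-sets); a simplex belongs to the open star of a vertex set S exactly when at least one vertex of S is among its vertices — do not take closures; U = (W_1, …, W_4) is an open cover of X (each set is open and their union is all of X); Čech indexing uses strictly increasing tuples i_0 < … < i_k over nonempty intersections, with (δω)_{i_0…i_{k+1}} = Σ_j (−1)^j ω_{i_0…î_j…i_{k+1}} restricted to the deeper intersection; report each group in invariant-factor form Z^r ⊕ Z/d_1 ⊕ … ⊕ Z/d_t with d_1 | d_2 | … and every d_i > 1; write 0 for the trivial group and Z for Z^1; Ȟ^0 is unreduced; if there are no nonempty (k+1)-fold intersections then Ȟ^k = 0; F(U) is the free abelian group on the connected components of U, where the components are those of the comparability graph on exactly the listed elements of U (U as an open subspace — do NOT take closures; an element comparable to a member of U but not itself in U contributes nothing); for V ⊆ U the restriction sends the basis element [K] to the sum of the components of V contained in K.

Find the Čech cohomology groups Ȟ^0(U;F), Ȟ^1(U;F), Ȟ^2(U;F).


cover nerve:
  W1={{q},{t},{q,u},{q,v},{r,t},{q,u,v}} W2={{r},{s},{r,t},{s,u},{s,v},{s,u,v}} W3={{p},{u},{q,u},{s,u},{u,v},{q,u,v},{s,u,v}} W4={{v},{q,v},{s,v},{u,v},{q,u,v},{s,u,v}}
  W12={{r,t}} W13={{q,u},{q,u,v}} W14={{q,v},{q,u,v}} W23={{s,u},{s,u,v}} W24={{s,v},{s,u,v}} W34={{u,v},{q,u,v},{s,u,v}}
  W134={{q,u,v}} W234={{s,u,v}}
components per intersection:
  W1: {{q},{q,u},{q,v},{q,u,v}} {{t},{r,t}}
  W2: {{r},{r,t}} {{s},{s,u},{s,v},{s,u,v}}
  W3: {{p}} {{u},{q,u},{s,u},{u,v},{q,u,v},{s,u,v}}
  W4: {{v},{q,v},{s,v},{u,v},{q,u,v},{s,u,v}}
  W12: {{r,t}}
  W13: {{q,u},{q,u,v}}
  W14: {{q,v},{q,u,v}}
  W23: {{s,u},{s,u,v}}
  W24: {{s,v},{s,u,v}}
  W34: {{u,v},{q,u,v},{s,u,v}}
  W134: {{q,u,v}}
  W234: {{s,u,v}}
C dims 7,6,2; δ0: rk 4, SNF 1^4; δ1: rk 2, SNF 1^2
Ȟ^0: (7−4)−0=3 ⇒ Z^3
Ȟ^1: (6−2)−4=0 ⇒ 0
Ȟ^2: (2−0)−2=0 ⇒ 0

Ȟ^0(U;F) ≅ Z^3, Ȟ^1(U;F) ≅ 0 and Ȟ^2(U;F) ≅ 0


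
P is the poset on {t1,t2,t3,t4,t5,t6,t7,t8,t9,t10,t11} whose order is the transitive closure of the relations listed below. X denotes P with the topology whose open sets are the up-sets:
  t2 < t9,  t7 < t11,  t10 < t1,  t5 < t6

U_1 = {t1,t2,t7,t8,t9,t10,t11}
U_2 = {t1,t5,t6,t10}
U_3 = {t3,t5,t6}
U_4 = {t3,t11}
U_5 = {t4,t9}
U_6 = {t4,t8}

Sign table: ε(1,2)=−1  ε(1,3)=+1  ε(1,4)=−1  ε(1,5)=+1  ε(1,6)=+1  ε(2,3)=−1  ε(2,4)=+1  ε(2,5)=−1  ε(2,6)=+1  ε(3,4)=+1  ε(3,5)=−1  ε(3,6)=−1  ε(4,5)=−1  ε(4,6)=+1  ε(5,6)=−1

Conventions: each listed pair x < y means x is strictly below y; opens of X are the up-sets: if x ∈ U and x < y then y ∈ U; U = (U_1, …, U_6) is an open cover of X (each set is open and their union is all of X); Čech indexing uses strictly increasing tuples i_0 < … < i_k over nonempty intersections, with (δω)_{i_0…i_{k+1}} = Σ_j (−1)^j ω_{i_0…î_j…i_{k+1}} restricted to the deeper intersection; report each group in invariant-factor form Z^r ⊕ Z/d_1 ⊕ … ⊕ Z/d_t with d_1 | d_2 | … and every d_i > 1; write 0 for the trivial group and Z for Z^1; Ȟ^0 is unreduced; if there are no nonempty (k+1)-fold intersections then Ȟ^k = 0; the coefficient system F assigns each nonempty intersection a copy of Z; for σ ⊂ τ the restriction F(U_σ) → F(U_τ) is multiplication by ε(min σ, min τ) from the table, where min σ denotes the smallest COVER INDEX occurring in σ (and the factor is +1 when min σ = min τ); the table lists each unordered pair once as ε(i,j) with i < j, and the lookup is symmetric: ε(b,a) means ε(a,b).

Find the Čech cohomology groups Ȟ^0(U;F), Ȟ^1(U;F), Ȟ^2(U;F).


nonempty overlaps:
  U12={t1,t10} U14={t11} U15={t9} U16={t8} U23={t5,t6} U34={t3} U56={t4}
C dims 6,7; δ0: rk 6, SNF 1^5·2
degree 0: 6−6−0 = 0 → Ȟ^0 ≅ 0
degree 1: 7−0−6 = 1 plus torsion [2] → Ȟ^1 ≅ Z ⊕ Z/2
degree 2: 0−0−0 = 0 → Ȟ^2 ≅ 0

Ȟ^0(U;F) ≅ 0, Ȟ^1(U;F) ≅ Z ⊕ Z/2, Ȟ^2(U;F) ≅ 0


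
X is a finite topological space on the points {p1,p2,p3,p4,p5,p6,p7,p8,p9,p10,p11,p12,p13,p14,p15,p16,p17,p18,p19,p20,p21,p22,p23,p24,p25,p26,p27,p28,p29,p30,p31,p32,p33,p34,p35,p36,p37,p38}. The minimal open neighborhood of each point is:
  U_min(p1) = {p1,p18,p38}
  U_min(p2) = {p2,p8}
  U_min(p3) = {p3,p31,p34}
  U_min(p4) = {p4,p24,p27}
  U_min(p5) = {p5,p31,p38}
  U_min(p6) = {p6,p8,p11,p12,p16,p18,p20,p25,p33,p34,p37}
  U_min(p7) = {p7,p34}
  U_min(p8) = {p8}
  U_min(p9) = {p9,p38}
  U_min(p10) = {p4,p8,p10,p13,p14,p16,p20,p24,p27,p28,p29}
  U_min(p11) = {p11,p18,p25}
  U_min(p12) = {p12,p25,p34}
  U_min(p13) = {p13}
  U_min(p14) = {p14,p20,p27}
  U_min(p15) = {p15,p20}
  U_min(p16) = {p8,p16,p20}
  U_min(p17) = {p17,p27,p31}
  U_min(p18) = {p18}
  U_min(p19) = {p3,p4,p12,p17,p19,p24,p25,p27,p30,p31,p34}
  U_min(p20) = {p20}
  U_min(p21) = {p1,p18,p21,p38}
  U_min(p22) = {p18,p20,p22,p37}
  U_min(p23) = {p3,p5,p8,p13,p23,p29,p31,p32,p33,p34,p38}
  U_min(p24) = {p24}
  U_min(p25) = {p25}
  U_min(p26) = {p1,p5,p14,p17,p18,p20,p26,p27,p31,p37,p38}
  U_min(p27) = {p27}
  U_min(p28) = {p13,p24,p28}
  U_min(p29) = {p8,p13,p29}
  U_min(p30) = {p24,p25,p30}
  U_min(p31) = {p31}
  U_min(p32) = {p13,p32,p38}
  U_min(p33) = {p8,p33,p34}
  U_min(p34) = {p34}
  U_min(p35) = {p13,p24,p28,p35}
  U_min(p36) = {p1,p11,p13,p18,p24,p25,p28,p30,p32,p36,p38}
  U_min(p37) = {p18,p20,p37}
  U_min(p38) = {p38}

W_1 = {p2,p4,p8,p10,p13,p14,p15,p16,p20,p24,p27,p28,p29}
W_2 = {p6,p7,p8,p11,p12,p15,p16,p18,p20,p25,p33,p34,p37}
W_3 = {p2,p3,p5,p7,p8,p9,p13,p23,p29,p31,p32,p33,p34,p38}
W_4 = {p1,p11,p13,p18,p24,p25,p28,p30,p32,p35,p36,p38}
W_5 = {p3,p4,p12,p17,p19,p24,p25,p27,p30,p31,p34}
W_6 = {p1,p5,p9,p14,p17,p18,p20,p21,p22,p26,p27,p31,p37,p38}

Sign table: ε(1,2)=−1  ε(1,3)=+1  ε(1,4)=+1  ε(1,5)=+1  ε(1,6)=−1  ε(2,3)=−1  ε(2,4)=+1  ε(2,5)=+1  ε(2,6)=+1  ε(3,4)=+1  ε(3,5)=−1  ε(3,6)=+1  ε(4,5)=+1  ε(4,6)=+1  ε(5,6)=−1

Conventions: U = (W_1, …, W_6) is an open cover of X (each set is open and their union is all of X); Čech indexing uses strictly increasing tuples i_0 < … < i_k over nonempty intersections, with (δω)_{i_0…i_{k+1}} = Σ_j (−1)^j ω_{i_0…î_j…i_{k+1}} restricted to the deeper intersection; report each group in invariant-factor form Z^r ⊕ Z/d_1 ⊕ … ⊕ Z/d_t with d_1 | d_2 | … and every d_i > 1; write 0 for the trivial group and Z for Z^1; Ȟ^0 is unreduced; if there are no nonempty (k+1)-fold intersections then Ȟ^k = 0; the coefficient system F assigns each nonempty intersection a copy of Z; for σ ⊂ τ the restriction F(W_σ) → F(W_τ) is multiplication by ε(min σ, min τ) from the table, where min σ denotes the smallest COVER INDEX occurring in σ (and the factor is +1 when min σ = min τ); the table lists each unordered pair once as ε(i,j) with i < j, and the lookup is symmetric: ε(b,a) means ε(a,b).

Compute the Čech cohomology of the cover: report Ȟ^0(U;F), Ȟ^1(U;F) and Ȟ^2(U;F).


Ȟ^0 ≅ 0; Ȟ^1 ≅ Z/2; Ȟ^2 ≅ Z

nonempty intersections:
  W12={p8,p15,p16,p20} W13={p2,p8,p13,p29} W14={p13,p24,p28} W15={p4,p24,p27} W16={p14,p20,p27} W23={p7,p8,p33,p34} W24={p11,p18,p25} W25={p12,p25,p34} W26={p18,p20,p37} W34={p13,p32,p38} W35={p3,p31,p34} W36={p5,p9,p31,p38} W45={p24,p25,p30} W46={p1,p18,p38} W56={p17,p27,p31}
  W123={p8} W126={p20} W134={p13} W145={p24} W156={p27} W235={p34} W245={p25} W246={p18} W346={p38} W356={p31}
C dims 6,15,10; δ0: rk 6, SNF 1^5·2; δ1: rk 9, SNF 1^9
Ȟ^0: (6−6)−0=0 ⇒ 0
Ȟ^1: (15−9)−6=0 plus torsion [2] ⇒ Z/2
Ȟ^2: (10−0)−9=1 ⇒ Z


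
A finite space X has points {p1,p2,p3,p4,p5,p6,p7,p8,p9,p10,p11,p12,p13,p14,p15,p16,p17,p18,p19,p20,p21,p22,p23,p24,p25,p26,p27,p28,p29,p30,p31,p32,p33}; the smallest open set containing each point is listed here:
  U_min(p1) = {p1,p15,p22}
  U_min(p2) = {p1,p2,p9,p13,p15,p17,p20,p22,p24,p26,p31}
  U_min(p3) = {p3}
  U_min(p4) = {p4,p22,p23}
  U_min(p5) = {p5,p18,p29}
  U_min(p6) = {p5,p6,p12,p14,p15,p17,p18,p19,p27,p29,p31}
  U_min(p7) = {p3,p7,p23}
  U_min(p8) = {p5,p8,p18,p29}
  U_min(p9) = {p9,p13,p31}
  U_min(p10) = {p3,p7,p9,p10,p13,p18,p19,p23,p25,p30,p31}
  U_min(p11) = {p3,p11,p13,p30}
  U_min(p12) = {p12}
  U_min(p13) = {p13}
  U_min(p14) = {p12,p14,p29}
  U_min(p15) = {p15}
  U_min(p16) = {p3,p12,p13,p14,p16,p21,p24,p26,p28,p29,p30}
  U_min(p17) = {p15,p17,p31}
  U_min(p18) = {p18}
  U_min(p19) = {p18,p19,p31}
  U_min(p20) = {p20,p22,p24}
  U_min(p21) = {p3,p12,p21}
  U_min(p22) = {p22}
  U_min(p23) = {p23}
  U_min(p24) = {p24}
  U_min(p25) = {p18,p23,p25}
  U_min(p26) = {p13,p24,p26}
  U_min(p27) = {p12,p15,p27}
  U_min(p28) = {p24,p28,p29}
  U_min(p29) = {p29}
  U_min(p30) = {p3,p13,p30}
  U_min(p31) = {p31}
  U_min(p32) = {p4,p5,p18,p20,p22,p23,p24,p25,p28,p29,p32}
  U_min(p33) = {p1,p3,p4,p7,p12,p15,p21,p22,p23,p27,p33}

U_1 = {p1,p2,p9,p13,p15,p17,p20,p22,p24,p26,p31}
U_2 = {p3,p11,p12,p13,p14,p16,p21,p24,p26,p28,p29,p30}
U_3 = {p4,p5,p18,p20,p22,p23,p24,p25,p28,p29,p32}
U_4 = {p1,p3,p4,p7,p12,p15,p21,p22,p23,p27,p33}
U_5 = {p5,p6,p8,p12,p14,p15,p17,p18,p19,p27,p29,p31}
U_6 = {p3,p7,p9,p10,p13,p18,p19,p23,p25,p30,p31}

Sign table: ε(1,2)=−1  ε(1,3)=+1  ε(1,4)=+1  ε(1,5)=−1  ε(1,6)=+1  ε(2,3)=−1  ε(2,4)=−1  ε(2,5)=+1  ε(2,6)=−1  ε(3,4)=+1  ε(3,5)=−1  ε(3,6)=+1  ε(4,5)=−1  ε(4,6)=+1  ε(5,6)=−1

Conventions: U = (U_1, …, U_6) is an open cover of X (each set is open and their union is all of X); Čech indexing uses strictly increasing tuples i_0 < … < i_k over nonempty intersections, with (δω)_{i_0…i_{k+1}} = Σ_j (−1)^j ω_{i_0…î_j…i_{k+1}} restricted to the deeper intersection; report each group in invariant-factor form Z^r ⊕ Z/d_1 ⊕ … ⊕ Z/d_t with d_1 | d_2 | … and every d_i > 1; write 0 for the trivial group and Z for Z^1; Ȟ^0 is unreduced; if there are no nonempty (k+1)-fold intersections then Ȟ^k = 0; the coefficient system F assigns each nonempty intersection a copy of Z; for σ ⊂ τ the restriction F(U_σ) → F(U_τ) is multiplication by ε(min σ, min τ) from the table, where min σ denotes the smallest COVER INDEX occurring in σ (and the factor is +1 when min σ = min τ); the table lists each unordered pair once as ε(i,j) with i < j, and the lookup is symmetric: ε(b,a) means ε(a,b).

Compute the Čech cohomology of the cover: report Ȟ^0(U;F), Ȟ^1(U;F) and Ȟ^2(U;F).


nerve of the cover:
  U12={p13,p24,p26} U13={p20,p22,p24} U14={p1,p15,p22} U15={p15,p17,p31} U16={p9,p13,p31} U23={p24,p28,p29} U24={p3,p12,p21} U25={p12,p14,p29} U26={p3,p13,p30} U34={p4,p22,p23} U35={p5,p18,p29} U36={p18,p23,p25} U45={p12,p15,p27} U46={p3,p7,p23} U56={p18,p19,p31}
  U123={p24} U126={p13} U134={p22} U145={p15} U156={p31} U235={p29} U245={p12} U246={p3} U346={p23} U356={p18}
C dims 6,15,10; δ0: rk 5, SNF 1^5; δ1: rk 10, SNF 1^9·2
Ȟ^0 = (6 − 5) − 0 = 1, so Ȟ^0 ≅ Z
Ȟ^1 = (15 − 10) − 5 = 0, so Ȟ^1 ≅ 0
Ȟ^2 = (10 − 0) − 10 = 0 plus torsion [2], so Ȟ^2 ≅ Z/2

Ȟ^0 ≅ Z; Ȟ^1 ≅ 0; Ȟ^2 ≅ Z/2


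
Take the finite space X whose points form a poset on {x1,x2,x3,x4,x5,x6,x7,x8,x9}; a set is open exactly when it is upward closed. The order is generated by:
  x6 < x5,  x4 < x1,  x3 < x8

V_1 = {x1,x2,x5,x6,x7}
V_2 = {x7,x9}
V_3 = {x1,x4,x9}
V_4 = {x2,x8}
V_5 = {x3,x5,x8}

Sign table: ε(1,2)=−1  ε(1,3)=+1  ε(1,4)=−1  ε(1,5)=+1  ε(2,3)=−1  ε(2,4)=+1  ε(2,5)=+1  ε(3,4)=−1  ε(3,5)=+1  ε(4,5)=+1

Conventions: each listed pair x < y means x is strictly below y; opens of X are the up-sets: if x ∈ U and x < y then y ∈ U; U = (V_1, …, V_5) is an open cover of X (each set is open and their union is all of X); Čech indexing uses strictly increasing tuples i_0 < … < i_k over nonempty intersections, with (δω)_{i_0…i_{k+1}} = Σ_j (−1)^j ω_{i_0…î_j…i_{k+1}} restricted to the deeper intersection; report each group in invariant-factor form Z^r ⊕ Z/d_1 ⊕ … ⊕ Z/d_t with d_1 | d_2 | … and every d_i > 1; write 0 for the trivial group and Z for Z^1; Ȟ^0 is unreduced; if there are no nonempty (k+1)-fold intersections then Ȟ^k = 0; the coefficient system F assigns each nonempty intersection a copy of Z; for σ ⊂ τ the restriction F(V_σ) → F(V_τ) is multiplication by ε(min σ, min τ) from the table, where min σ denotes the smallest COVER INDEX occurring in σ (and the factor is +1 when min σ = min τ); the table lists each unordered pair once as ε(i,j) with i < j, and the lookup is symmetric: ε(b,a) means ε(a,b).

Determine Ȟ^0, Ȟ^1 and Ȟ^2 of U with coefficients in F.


Ȟ^0 ≅ 0; Ȟ^1 ≅ Z ⊕ Z/2; Ȟ^2 ≅ 0

cover nerve:
  V12={x7} V13={x1} V14={x2} V15={x5} V23={x9} V45={x8}
C dims 5,6; δ0: rk 5, SNF 1^4·2
Ȟ^0: (5−5)−0=0 ⇒ 0
Ȟ^1: (6−0)−5=1 plus torsion [2] ⇒ Z ⊕ Z/2
Ȟ^2: (0−0)−0=0 ⇒ 0


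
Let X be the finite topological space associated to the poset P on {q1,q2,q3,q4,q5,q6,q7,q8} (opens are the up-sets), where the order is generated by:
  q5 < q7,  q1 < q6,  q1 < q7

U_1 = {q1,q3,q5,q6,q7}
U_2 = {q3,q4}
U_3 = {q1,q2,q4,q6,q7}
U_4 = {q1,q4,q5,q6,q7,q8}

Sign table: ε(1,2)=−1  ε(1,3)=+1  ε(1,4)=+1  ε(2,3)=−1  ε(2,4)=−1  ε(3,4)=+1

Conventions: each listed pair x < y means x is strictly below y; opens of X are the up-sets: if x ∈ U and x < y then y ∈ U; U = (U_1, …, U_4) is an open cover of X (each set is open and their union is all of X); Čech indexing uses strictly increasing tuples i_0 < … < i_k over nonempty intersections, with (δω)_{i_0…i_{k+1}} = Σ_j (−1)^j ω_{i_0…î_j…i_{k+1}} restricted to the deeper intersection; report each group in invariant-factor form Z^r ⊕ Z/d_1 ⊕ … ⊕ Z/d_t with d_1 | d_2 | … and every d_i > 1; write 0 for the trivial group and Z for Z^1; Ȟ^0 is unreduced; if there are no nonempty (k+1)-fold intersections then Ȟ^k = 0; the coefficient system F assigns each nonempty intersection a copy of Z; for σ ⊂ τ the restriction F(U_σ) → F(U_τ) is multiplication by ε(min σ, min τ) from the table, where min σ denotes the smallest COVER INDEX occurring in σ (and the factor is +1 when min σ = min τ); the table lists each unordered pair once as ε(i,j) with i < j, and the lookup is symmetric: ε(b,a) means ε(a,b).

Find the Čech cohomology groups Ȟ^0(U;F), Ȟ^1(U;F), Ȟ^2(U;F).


nerve of the cover:
  U12={q3} U13={q1,q6,q7} U14={q1,q5,q6,q7} U23={q4} U24={q4} U34={q1,q4,q6,q7}
  U134={q1,q6,q7} U234={q4}
C dims 4,6,2; δ0: rk 3, SNF 1^3; δ1: rk 2, SNF 1^2
Ȟ^0 = (4 − 3) − 0 = 1, so Ȟ^0 ≅ Z
Ȟ^1 = (6 − 2) − 3 = 1, so Ȟ^1 ≅ Z
Ȟ^2 = (2 − 0) − 2 = 0, so Ȟ^2 ≅ 0

Ȟ^0 = Z, Ȟ^1 = Z, Ȟ^2 = 0


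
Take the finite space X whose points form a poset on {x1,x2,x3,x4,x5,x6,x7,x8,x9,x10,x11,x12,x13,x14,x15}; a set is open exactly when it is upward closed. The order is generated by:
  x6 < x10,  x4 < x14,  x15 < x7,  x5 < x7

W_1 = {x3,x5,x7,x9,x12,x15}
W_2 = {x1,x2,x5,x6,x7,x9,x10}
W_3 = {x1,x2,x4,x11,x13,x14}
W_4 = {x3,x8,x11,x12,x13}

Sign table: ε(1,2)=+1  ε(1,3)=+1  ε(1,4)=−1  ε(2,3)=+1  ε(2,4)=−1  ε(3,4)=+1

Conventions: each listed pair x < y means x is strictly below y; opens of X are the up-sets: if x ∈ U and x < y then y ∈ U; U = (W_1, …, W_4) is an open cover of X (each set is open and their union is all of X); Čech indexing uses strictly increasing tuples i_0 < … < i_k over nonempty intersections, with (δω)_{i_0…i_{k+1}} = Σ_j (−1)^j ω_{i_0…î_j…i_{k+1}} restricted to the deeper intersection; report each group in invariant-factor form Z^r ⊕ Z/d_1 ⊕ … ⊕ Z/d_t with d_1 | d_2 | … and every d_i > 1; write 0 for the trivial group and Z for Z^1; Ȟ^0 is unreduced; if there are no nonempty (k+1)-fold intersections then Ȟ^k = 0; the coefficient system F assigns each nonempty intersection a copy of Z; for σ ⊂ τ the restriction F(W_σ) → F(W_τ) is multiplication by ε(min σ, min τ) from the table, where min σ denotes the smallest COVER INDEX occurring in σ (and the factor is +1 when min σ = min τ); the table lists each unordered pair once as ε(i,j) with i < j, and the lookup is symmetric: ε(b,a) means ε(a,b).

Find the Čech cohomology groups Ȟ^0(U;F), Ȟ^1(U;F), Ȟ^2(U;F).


Ȟ^0(U;F) ≅ 0, Ȟ^1(U;F) ≅ Z/2, Ȟ^2(U;F) ≅ 0

nonempty overlaps:
  W12={x5,x7,x9} W14={x3,x12} W23={x1,x2} W34={x11,x13}
C dims 4,4; δ0: rk 4, SNF 1^3·2
degree 0: 4−4−0 = 0 → Ȟ^0 ≅ 0
degree 1: 4−0−4 = 0 plus torsion [2] → Ȟ^1 ≅ Z/2
degree 2: 0−0−0 = 0 → Ȟ^2 ≅ 0


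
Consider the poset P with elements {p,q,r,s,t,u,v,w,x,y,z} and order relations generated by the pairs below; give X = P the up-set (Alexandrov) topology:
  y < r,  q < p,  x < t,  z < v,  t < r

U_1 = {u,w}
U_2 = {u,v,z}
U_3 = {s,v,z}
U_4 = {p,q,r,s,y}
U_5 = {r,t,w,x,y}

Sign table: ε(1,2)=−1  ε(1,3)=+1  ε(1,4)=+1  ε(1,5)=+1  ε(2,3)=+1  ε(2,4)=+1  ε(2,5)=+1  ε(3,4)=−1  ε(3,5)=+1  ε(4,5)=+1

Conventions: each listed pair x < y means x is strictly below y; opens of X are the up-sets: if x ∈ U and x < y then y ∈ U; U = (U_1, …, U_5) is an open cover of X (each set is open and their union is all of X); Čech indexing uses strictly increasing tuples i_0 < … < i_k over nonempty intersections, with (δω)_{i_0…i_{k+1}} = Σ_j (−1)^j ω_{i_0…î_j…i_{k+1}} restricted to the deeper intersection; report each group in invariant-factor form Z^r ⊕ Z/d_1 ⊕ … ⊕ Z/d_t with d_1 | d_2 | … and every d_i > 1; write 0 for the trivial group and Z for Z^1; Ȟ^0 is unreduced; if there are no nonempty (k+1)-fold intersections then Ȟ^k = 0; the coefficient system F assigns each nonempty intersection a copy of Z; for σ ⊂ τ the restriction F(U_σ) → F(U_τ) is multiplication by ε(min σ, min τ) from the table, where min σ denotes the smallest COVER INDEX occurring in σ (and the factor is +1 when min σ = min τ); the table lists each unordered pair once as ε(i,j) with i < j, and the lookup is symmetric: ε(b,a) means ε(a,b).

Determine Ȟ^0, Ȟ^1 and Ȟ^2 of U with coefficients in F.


Ȟ^0(U;F) ≅ Z, Ȟ^1(U;F) ≅ Z, Ȟ^2(U;F) ≅ 0

nonempty overlaps:
  U12={u} U15={w} U23={v,z} U34={s} U45={r,y}
C dims 5,5; δ0: rk 4, SNF 1^4
degree 0: 5−4−0 = 1 → Ȟ^0 ≅ Z
degree 1: 5−0−4 = 1 → Ȟ^1 ≅ Z
degree 2: 0−0−0 = 0 → Ȟ^2 ≅ 0


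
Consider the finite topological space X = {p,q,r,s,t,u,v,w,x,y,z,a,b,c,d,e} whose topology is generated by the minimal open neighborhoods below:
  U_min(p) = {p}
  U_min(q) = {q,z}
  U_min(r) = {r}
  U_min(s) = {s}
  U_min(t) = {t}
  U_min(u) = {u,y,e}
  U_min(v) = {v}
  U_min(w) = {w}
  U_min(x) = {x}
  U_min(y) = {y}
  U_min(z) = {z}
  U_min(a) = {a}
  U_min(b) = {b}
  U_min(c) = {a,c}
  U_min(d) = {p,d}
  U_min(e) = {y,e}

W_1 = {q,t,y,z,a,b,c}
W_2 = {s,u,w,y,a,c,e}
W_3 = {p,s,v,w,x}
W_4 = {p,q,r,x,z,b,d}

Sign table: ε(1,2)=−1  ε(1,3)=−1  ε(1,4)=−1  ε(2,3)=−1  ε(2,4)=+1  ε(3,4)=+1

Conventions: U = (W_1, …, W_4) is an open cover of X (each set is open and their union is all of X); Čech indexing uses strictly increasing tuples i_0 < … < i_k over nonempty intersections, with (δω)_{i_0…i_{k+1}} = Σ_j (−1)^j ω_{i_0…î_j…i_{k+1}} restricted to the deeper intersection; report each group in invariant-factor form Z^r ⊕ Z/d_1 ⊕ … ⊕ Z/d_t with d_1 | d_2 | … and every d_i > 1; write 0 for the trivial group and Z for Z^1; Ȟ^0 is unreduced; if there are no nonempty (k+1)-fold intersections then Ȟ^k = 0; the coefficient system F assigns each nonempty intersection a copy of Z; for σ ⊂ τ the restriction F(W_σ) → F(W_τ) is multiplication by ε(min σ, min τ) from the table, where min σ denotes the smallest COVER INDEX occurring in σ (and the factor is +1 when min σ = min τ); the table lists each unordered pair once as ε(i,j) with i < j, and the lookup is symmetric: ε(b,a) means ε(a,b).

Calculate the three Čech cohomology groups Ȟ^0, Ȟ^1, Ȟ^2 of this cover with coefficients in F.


nerve of the cover:
  W12={y,a,c} W14={q,z,b} W23={s,w} W34={p,x}
C dims 4,4; δ0: rk 4, SNF 1^3·2
Ȟ^0 = (4 − 4) − 0 = 0, so Ȟ^0 ≅ 0
Ȟ^1 = (4 − 0) − 4 = 0 plus torsion [2], so Ȟ^1 ≅ Z/2
Ȟ^2 = (0 − 0) − 0 = 0, so Ȟ^2 ≅ 0

Ȟ^0 ≅ 0, Ȟ^1 ≅ Z/2, Ȟ^2 ≅ 0


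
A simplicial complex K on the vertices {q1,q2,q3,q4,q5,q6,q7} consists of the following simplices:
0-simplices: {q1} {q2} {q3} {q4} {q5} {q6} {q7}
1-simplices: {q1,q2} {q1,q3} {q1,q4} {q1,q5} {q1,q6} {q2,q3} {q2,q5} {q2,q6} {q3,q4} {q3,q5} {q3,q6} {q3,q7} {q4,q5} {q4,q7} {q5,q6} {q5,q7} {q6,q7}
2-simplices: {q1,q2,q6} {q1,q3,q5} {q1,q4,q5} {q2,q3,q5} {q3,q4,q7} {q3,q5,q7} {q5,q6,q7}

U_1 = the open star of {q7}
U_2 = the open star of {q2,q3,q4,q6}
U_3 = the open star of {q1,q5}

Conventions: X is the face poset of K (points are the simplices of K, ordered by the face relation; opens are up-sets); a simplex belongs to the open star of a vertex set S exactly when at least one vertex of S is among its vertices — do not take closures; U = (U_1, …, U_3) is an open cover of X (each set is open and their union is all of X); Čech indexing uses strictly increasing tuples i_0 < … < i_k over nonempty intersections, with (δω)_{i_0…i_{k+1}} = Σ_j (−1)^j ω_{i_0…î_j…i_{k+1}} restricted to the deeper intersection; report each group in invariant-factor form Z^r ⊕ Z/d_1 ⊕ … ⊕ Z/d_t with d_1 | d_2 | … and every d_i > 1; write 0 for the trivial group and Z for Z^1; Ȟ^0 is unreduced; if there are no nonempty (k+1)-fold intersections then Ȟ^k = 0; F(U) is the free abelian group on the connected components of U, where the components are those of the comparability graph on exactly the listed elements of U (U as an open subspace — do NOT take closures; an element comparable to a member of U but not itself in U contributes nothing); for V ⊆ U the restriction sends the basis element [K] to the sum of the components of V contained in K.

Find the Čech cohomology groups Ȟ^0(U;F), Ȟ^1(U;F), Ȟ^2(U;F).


nonempty overlaps:
  U1={{q7},{q3,q7},{q4,q7},{q5,q7},{q6,q7},{q3,q4,q7},{q3,q5,q7},{q5,q6,q7}} U2={{q2},{q3},{q4},{q6},{q1,q2},{q1,q3},{q1,q4},{q1,q6},{q2,q3},{q2,q5},{q2,q6},{q3,q4},{q3,q5},{q3,q6},{q3,q7},{q4,q5},{q4,q7},{q5,q6},{q6,q7},{q1,q2,q6},{q1,q3,q5},{q1,q4,q5},{q2,q3,q5},{q3,q4,q7},{q3,q5,q7},{q5,q6,q7}} U3={{q1},{q5},{q1,q2},{q1,q3},{q1,q4},{q1,q5},{q1,q6},{q2,q5},{q3,q5},{q4,q5},{q5,q6},{q5,q7},{q1,q2,q6},{q1,q3,q5},{q1,q4,q5},{q2,q3,q5},{q3,q5,q7},{q5,q6,q7}}
  U12={{q3,q7},{q4,q7},{q6,q7},{q3,q4,q7},{q3,q5,q7},{q5,q6,q7}} U13={{q5,q7},{q3,q5,q7},{q5,q6,q7}} U23={{q1,q2},{q1,q3},{q1,q4},{q1,q6},{q2,q5},{q3,q5},{q4,q5},{q5,q6},{q1,q2,q6},{q1,q3,q5},{q1,q4,q5},{q2,q3,q5},{q3,q5,q7},{q5,q6,q7}}
  U123={{q3,q5,q7},{q5,q6,q7}}
components per intersection:
  U1: {{q7},{q3,q7},{q4,q7},{q5,q7},{q6,q7},{q3,q4,q7},{q3,q5,q7},{q5,q6,q7}}
  U2: {{q2},{q3},{q4},{q6},{q1,q2},{q1,q3},{q1,q4},{q1,q6},{q2,q3},{q2,q5},{q2,q6},{q3,q4},{q3,q5},{q3,q6},{q3,q7},{q4,q5},{q4,q7},{q5,q6},{q6,q7},{q1,q2,q6},{q1,q3,q5},{q1,q4,q5},{q2,q3,q5},{q3,q4,q7},{q3,q5,q7},{q5,q6,q7}}
  U3: {{q1},{q5},{q1,q2},{q1,q3},{q1,q4},{q1,q5},{q1,q6},{q2,q5},{q3,q5},{q4,q5},{q5,q6},{q5,q7},{q1,q2,q6},{q1,q3,q5},{q1,q4,q5},{q2,q3,q5},{q3,q5,q7},{q5,q6,q7}}
  U12: {{q3,q7},{q4,q7},{q3,q4,q7},{q3,q5,q7}} {{q6,q7},{q5,q6,q7}}
  U13: {{q5,q7},{q3,q5,q7},{q5,q6,q7}}
  U23: {{q1,q2},{q1,q6},{q1,q2,q6}} {{q1,q3},{q2,q5},{q3,q5},{q1,q3,q5},{q2,q3,q5},{q3,q5,q7}} {{q1,q4},{q4,q5},{q1,q4,q5}} {{q5,q6},{q5,q6,q7}}
  U123: {{q3,q5,q7}} {{q5,q6,q7}}
C dims 3,7,2; δ0: rk 2, SNF 1^2; δ1: rk 2, SNF 1^2
degree 0: 3−2−0 = 1 → Ȟ^0 ≅ Z
degree 1: 7−2−2 = 3 → Ȟ^1 ≅ Z^3
degree 2: 2−0−2 = 0 → Ȟ^2 ≅ 0

Ȟ^0 ≅ Z, Ȟ^1 ≅ Z^3, Ȟ^2 ≅ 0


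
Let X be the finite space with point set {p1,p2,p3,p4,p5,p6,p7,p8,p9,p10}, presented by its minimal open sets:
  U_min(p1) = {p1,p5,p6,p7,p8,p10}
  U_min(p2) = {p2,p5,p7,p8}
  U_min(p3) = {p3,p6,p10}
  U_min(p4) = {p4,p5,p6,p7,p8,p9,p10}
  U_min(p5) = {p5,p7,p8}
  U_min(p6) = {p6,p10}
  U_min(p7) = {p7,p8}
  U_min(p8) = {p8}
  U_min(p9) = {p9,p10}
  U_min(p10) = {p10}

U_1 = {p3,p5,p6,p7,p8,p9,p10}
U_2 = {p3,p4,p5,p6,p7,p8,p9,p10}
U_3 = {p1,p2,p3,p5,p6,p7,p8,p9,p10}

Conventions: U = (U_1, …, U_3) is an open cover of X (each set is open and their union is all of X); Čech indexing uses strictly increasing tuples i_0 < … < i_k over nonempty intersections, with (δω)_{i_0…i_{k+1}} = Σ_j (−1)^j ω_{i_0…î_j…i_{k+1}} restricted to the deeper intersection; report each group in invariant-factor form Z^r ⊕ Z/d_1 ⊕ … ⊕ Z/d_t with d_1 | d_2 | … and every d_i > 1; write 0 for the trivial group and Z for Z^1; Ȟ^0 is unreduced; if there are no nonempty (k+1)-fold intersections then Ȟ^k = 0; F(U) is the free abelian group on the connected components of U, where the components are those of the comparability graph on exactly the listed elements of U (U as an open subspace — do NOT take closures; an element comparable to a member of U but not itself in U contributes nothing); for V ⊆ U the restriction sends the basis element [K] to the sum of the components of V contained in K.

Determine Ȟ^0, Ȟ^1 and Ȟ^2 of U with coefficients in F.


nerve simplices:
  U12={p3,p5,p6,p7,p8,p9,p10} U13={p3,p5,p6,p7,p8,p9,p10} U23={p3,p5,p6,p7,p8,p9,p10}
  U123={p3,p5,p6,p7,p8,p9,p10}
components per intersection:
  U1: {p3,p6,p9,p10} {p5,p7,p8}
  U2: {p3,p4,p5,p6,p7,p8,p9,p10}
  U3: {p1,p2,p3,p5,p6,p7,p8,p9,p10}
  U12: {p3,p6,p9,p10} {p5,p7,p8}
  U13: {p3,p6,p9,p10} {p5,p7,p8}
  U23: {p3,p6,p9,p10} {p5,p7,p8}
  U123: {p3,p6,p9,p10} {p5,p7,p8}
C dims 4,6,2; δ0: rk 3, SNF 1^3; δ1: rk 2, SNF 1^2
degree 0: 4−3−0 = 1 → Ȟ^0 ≅ Z
degree 1: 6−2−3 = 1 → Ȟ^1 ≅ Z
degree 2: 2−0−2 = 0 → Ȟ^2 ≅ 0

Ȟ^0 = Z; Ȟ^1 = Z; Ȟ^2 = 0
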